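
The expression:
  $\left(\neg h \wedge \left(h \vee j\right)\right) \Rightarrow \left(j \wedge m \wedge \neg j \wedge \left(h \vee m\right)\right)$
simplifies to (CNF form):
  $h \vee \neg j$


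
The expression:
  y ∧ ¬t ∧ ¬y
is never true.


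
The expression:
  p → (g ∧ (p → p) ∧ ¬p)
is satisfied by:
  {p: False}


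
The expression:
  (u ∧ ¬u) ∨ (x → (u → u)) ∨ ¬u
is always true.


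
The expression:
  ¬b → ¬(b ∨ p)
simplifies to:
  b ∨ ¬p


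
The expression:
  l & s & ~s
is never true.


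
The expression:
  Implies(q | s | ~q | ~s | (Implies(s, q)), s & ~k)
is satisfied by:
  {s: True, k: False}


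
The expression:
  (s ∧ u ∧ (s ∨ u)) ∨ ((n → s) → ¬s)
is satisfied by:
  {u: True, s: False}
  {s: False, u: False}
  {s: True, u: True}


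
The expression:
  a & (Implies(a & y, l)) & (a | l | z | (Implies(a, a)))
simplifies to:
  a & (l | ~y)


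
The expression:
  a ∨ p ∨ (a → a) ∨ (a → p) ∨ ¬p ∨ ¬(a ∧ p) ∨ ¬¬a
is always true.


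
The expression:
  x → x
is always true.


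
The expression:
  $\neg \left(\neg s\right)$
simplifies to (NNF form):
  $s$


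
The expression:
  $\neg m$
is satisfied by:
  {m: False}


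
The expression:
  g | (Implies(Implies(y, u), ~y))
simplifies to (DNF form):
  g | ~u | ~y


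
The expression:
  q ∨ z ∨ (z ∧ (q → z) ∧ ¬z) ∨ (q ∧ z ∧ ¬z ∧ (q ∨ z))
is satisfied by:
  {q: True, z: True}
  {q: True, z: False}
  {z: True, q: False}


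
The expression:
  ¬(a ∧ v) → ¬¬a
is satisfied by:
  {a: True}


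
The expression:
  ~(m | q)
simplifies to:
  ~m & ~q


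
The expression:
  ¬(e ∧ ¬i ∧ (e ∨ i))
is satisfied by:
  {i: True, e: False}
  {e: False, i: False}
  {e: True, i: True}


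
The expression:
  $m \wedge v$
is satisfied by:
  {m: True, v: True}


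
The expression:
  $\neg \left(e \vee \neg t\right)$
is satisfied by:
  {t: True, e: False}


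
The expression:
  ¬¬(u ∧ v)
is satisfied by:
  {u: True, v: True}


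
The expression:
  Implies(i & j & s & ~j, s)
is always true.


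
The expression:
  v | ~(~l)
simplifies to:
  l | v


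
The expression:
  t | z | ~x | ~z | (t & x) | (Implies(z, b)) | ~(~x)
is always true.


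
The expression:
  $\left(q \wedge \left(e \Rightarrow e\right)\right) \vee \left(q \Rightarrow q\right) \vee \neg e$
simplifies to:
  $\text{True}$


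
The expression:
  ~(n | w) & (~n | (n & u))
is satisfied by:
  {n: False, w: False}


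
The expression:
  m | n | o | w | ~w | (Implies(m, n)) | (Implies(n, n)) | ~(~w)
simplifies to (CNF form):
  True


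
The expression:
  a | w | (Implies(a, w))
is always true.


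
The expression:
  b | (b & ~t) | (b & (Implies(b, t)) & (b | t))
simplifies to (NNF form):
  b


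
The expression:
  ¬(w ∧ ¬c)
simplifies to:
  c ∨ ¬w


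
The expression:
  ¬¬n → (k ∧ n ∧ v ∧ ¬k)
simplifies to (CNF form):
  ¬n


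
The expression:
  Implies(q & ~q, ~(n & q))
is always true.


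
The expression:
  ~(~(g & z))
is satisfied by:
  {z: True, g: True}


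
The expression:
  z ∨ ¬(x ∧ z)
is always true.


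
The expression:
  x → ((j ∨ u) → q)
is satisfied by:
  {q: True, u: False, x: False, j: False}
  {j: True, q: True, u: False, x: False}
  {q: True, u: True, j: False, x: False}
  {j: True, q: True, u: True, x: False}
  {j: False, u: False, q: False, x: False}
  {j: True, u: False, q: False, x: False}
  {u: True, j: False, q: False, x: False}
  {j: True, u: True, q: False, x: False}
  {x: True, q: True, j: False, u: False}
  {x: True, j: True, q: True, u: False}
  {x: True, q: True, u: True, j: False}
  {x: True, j: True, q: True, u: True}
  {x: True, j: False, u: False, q: False}


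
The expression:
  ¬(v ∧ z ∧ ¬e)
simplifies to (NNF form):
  e ∨ ¬v ∨ ¬z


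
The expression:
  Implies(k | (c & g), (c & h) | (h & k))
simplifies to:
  h | (~c & ~k) | (~g & ~k)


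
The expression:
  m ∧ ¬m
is never true.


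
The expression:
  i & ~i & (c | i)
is never true.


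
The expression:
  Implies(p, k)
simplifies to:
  k | ~p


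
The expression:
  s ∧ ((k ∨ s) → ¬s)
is never true.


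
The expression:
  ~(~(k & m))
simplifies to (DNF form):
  k & m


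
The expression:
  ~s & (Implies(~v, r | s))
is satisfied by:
  {r: True, v: True, s: False}
  {r: True, v: False, s: False}
  {v: True, r: False, s: False}


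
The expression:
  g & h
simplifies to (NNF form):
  g & h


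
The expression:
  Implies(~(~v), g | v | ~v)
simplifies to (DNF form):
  True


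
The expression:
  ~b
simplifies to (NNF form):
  ~b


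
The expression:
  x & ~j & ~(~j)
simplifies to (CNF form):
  False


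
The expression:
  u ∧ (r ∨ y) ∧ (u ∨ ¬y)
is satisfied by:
  {u: True, r: True, y: True}
  {u: True, r: True, y: False}
  {u: True, y: True, r: False}


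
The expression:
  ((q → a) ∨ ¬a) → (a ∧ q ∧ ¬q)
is never true.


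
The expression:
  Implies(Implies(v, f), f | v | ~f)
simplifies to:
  True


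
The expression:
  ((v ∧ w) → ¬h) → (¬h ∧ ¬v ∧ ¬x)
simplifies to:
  (h ∨ ¬v) ∧ (h ∨ ¬x) ∧ (v ∨ ¬h) ∧ (w ∨ ¬v)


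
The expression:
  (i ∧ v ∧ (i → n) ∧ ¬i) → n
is always true.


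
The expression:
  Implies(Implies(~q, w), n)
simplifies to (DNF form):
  n | (~q & ~w)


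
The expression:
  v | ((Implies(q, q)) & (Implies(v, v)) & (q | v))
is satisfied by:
  {q: True, v: True}
  {q: True, v: False}
  {v: True, q: False}


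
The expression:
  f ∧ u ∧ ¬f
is never true.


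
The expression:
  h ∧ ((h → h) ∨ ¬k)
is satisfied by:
  {h: True}


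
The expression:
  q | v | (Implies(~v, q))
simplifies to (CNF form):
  q | v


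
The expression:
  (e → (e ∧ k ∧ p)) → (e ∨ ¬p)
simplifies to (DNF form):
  e ∨ ¬p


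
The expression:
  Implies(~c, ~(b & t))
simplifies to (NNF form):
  c | ~b | ~t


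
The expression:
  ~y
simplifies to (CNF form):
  ~y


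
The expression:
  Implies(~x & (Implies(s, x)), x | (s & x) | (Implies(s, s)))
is always true.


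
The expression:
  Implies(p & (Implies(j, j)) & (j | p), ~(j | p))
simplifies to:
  ~p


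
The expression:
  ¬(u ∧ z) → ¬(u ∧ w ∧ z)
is always true.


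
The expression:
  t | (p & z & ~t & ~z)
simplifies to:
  t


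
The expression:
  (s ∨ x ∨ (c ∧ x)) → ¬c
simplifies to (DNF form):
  (¬s ∧ ¬x) ∨ ¬c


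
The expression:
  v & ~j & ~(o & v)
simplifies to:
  v & ~j & ~o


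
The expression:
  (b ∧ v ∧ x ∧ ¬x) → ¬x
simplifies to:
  True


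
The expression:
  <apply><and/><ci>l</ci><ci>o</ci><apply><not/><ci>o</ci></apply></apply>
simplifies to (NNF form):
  <false/>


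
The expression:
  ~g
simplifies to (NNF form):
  ~g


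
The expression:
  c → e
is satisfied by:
  {e: True, c: False}
  {c: False, e: False}
  {c: True, e: True}


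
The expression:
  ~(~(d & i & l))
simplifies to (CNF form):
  d & i & l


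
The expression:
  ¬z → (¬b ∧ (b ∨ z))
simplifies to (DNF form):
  z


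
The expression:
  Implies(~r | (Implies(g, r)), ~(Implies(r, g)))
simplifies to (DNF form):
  r & ~g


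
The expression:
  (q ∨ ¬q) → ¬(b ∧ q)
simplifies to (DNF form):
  ¬b ∨ ¬q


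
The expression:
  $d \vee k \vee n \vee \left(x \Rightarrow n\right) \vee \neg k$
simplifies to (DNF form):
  $\text{True}$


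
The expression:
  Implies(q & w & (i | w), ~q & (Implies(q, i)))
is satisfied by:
  {w: False, q: False}
  {q: True, w: False}
  {w: True, q: False}


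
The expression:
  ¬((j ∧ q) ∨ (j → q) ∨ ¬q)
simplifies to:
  False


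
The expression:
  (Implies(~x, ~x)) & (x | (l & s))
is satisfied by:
  {x: True, s: True, l: True}
  {x: True, s: True, l: False}
  {x: True, l: True, s: False}
  {x: True, l: False, s: False}
  {s: True, l: True, x: False}


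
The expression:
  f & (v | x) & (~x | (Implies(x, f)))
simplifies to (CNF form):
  f & (v | x)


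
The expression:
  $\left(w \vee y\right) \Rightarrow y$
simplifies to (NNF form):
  $y \vee \neg w$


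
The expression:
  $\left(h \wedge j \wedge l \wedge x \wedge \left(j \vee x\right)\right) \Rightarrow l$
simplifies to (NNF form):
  $\text{True}$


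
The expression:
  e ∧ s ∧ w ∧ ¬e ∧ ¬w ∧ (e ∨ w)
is never true.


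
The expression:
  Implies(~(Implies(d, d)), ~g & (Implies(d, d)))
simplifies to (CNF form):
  True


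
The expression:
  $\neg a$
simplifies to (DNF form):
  $\neg a$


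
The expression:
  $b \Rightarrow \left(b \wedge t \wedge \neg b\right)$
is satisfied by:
  {b: False}


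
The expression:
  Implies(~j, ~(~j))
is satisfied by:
  {j: True}


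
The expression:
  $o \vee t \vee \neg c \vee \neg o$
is always true.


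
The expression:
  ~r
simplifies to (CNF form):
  ~r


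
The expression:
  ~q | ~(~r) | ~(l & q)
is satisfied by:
  {r: True, l: False, q: False}
  {l: False, q: False, r: False}
  {r: True, q: True, l: False}
  {q: True, l: False, r: False}
  {r: True, l: True, q: False}
  {l: True, r: False, q: False}
  {r: True, q: True, l: True}


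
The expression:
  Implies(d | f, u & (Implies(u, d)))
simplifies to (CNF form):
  (d | ~d) & (d | ~f) & (u | ~d) & (u | ~f)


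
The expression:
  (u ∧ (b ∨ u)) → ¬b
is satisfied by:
  {u: False, b: False}
  {b: True, u: False}
  {u: True, b: False}


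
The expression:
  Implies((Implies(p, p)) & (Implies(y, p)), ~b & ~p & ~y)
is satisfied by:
  {y: True, b: False, p: False}
  {b: False, p: False, y: False}
  {y: True, b: True, p: False}


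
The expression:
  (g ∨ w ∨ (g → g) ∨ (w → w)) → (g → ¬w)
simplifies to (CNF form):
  ¬g ∨ ¬w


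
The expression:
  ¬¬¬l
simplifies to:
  ¬l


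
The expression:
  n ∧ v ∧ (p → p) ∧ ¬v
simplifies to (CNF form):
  False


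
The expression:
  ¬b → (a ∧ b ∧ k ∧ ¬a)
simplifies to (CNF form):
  b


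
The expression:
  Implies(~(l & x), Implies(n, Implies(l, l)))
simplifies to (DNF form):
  True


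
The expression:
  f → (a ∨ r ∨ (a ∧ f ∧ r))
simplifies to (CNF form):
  a ∨ r ∨ ¬f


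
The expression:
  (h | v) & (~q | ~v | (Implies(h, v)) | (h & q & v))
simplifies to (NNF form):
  h | v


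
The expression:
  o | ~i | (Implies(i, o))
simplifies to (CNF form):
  o | ~i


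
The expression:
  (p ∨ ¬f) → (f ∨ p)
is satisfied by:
  {p: True, f: True}
  {p: True, f: False}
  {f: True, p: False}


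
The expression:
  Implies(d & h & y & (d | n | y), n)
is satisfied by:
  {n: True, h: False, d: False, y: False}
  {n: False, h: False, d: False, y: False}
  {n: True, y: True, h: False, d: False}
  {y: True, n: False, h: False, d: False}
  {n: True, d: True, y: False, h: False}
  {d: True, y: False, h: False, n: False}
  {n: True, y: True, d: True, h: False}
  {y: True, d: True, n: False, h: False}
  {n: True, h: True, y: False, d: False}
  {h: True, y: False, d: False, n: False}
  {n: True, y: True, h: True, d: False}
  {y: True, h: True, n: False, d: False}
  {n: True, d: True, h: True, y: False}
  {d: True, h: True, y: False, n: False}
  {n: True, y: True, d: True, h: True}


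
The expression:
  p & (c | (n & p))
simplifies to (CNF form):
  p & (c | n)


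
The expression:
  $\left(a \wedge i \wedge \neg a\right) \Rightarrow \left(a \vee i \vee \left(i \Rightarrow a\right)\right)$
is always true.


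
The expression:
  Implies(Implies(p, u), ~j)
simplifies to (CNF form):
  (p | ~j) & (~j | ~u)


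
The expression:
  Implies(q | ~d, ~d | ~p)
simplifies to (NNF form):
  ~d | ~p | ~q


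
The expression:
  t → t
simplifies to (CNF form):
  True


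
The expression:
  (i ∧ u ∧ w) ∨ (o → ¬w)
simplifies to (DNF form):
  (i ∧ u) ∨ ¬o ∨ ¬w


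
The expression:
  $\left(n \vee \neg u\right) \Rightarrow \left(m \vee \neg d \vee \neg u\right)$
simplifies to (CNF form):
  $m \vee \neg d \vee \neg n \vee \neg u$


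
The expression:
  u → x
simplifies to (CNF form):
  x ∨ ¬u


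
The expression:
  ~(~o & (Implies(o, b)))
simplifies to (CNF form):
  o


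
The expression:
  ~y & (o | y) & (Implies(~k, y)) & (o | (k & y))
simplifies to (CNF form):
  k & o & ~y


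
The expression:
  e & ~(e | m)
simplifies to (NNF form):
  False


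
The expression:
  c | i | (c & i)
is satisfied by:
  {i: True, c: True}
  {i: True, c: False}
  {c: True, i: False}


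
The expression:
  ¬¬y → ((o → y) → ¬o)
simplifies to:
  ¬o ∨ ¬y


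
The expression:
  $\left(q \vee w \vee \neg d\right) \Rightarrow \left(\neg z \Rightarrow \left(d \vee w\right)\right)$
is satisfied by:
  {d: True, z: True, w: True}
  {d: True, z: True, w: False}
  {d: True, w: True, z: False}
  {d: True, w: False, z: False}
  {z: True, w: True, d: False}
  {z: True, w: False, d: False}
  {w: True, z: False, d: False}


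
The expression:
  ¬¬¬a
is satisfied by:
  {a: False}


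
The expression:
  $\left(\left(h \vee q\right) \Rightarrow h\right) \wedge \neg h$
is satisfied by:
  {q: False, h: False}


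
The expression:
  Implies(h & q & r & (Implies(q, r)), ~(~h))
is always true.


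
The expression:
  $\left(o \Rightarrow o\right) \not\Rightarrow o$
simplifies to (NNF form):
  $\neg o$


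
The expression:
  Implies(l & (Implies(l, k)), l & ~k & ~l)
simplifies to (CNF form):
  ~k | ~l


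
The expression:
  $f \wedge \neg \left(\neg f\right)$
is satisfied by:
  {f: True}


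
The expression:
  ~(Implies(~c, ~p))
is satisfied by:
  {p: True, c: False}


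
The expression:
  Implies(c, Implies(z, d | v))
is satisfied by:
  {d: True, v: True, c: False, z: False}
  {d: True, c: False, v: False, z: False}
  {v: True, d: False, c: False, z: False}
  {d: False, c: False, v: False, z: False}
  {z: True, d: True, v: True, c: False}
  {z: True, d: True, c: False, v: False}
  {z: True, v: True, d: False, c: False}
  {z: True, d: False, c: False, v: False}
  {d: True, c: True, v: True, z: False}
  {d: True, c: True, z: False, v: False}
  {c: True, v: True, z: False, d: False}
  {c: True, z: False, v: False, d: False}
  {d: True, c: True, z: True, v: True}
  {d: True, c: True, z: True, v: False}
  {c: True, z: True, v: True, d: False}


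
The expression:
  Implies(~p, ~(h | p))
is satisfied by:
  {p: True, h: False}
  {h: False, p: False}
  {h: True, p: True}


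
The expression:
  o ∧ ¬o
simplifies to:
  False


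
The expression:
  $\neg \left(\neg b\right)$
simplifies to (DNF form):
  $b$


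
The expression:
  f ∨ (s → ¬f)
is always true.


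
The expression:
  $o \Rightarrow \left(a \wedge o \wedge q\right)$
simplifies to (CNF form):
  $\left(a \vee \neg o\right) \wedge \left(q \vee \neg o\right)$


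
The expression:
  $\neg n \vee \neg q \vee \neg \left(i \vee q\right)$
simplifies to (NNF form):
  $\neg n \vee \neg q$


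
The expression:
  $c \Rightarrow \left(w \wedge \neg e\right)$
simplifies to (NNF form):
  $\left(w \wedge \neg e\right) \vee \neg c$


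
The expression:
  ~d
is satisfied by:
  {d: False}


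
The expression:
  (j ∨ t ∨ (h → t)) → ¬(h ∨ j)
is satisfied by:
  {h: False, j: False, t: False}
  {t: True, h: False, j: False}
  {h: True, t: False, j: False}


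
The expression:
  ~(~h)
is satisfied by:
  {h: True}


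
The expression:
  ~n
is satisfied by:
  {n: False}


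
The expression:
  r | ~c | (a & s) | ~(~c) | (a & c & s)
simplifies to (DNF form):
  True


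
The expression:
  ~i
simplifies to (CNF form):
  ~i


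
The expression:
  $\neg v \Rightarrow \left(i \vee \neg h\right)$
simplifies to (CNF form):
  $i \vee v \vee \neg h$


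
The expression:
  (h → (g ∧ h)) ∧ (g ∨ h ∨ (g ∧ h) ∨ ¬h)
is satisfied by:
  {g: True, h: False}
  {h: False, g: False}
  {h: True, g: True}


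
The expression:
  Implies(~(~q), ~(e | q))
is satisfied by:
  {q: False}


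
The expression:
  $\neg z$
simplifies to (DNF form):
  $\neg z$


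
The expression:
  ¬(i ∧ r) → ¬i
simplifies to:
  r ∨ ¬i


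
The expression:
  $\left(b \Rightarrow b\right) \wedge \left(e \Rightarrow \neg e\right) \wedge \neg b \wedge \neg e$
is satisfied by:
  {e: False, b: False}


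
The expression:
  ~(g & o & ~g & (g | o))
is always true.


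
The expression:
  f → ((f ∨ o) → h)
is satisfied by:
  {h: True, f: False}
  {f: False, h: False}
  {f: True, h: True}


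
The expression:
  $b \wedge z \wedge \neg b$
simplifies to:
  $\text{False}$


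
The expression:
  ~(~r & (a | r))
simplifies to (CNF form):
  r | ~a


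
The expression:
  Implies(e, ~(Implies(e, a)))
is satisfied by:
  {e: False, a: False}
  {a: True, e: False}
  {e: True, a: False}


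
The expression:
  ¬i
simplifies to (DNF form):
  ¬i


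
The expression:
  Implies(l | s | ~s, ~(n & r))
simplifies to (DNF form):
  ~n | ~r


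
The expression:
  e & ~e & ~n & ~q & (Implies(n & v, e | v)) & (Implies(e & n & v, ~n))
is never true.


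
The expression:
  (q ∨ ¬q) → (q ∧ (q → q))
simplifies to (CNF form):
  q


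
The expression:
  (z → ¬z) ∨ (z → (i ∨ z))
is always true.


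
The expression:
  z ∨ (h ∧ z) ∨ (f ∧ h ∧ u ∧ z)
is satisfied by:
  {z: True}


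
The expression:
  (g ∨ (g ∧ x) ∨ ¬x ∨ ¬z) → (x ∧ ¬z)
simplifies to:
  x ∧ (¬g ∨ ¬z)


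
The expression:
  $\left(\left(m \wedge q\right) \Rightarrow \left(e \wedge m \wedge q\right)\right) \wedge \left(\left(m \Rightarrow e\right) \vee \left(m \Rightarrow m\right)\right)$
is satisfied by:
  {e: True, m: False, q: False}
  {e: False, m: False, q: False}
  {q: True, e: True, m: False}
  {q: True, e: False, m: False}
  {m: True, e: True, q: False}
  {m: True, e: False, q: False}
  {m: True, q: True, e: True}


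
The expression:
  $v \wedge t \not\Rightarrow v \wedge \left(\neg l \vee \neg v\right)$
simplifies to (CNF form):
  $\text{False}$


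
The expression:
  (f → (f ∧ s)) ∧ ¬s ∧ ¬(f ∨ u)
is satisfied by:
  {u: False, f: False, s: False}


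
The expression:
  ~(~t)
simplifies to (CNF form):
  t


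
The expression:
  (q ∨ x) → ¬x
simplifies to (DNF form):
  ¬x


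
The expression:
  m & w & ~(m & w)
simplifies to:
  False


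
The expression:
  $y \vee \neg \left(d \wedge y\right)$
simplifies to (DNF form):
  $\text{True}$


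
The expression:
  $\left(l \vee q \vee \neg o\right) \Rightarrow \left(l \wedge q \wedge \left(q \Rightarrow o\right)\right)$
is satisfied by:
  {o: True, l: False, q: False}
  {q: True, l: True, o: True}


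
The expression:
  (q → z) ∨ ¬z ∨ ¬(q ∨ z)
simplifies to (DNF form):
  True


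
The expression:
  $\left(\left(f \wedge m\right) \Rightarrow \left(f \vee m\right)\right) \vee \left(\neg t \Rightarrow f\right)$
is always true.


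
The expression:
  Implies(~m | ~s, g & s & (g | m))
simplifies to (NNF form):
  s & (g | m)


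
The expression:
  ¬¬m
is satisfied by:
  {m: True}


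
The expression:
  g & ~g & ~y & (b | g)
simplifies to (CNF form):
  False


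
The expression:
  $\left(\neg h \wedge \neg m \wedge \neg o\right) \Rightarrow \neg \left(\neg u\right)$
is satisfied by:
  {u: True, o: True, m: True, h: True}
  {u: True, o: True, m: True, h: False}
  {u: True, o: True, h: True, m: False}
  {u: True, o: True, h: False, m: False}
  {u: True, m: True, h: True, o: False}
  {u: True, m: True, h: False, o: False}
  {u: True, m: False, h: True, o: False}
  {u: True, m: False, h: False, o: False}
  {o: True, m: True, h: True, u: False}
  {o: True, m: True, h: False, u: False}
  {o: True, h: True, m: False, u: False}
  {o: True, h: False, m: False, u: False}
  {m: True, h: True, o: False, u: False}
  {m: True, o: False, h: False, u: False}
  {h: True, o: False, m: False, u: False}


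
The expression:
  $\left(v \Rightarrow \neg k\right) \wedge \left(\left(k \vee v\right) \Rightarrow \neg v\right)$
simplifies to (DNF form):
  $\neg v$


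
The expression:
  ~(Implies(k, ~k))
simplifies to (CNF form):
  k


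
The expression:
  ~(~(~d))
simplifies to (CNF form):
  ~d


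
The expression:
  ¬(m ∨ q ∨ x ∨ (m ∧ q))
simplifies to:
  ¬m ∧ ¬q ∧ ¬x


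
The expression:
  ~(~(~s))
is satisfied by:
  {s: False}


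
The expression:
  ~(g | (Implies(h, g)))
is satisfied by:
  {h: True, g: False}


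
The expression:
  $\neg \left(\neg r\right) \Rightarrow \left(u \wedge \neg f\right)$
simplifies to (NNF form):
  $\left(u \wedge \neg f\right) \vee \neg r$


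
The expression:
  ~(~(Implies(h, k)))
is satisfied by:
  {k: True, h: False}
  {h: False, k: False}
  {h: True, k: True}


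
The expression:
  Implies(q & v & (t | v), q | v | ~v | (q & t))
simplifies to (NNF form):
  True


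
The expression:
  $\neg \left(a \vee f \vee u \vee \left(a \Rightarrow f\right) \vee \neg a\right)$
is never true.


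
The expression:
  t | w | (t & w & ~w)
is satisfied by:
  {t: True, w: True}
  {t: True, w: False}
  {w: True, t: False}


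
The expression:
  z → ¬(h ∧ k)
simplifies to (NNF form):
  ¬h ∨ ¬k ∨ ¬z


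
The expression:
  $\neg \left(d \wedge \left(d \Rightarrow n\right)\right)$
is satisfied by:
  {d: False, n: False}
  {n: True, d: False}
  {d: True, n: False}


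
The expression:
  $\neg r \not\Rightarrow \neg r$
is never true.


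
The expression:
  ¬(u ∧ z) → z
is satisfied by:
  {z: True}


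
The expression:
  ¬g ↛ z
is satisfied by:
  {z: True, g: False}
  {g: False, z: False}
  {g: True, z: True}


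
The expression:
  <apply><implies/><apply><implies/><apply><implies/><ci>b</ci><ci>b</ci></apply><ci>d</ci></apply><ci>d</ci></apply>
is always true.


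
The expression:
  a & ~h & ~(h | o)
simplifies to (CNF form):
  a & ~h & ~o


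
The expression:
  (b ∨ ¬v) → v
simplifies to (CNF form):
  v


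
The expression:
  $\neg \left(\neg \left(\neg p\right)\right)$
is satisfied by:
  {p: False}


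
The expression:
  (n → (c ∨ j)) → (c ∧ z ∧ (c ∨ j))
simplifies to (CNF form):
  (c ∨ n) ∧ (c ∨ ¬j) ∧ (z ∨ ¬c)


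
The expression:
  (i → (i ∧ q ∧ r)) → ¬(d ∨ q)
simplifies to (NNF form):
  (i ∧ ¬q) ∨ (i ∧ ¬r) ∨ (¬d ∧ ¬q)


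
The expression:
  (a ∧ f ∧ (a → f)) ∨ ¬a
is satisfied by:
  {f: True, a: False}
  {a: False, f: False}
  {a: True, f: True}


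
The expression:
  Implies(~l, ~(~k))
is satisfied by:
  {k: True, l: True}
  {k: True, l: False}
  {l: True, k: False}


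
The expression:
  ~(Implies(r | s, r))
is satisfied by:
  {s: True, r: False}


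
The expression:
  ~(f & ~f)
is always true.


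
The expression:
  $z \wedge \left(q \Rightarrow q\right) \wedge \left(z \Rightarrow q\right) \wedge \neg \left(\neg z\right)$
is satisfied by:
  {z: True, q: True}


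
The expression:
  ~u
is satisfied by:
  {u: False}


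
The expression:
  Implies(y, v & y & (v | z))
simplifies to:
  v | ~y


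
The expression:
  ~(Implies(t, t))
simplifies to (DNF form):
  False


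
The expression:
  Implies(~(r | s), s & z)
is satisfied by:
  {r: True, s: True}
  {r: True, s: False}
  {s: True, r: False}


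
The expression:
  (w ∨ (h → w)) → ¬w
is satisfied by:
  {w: False}


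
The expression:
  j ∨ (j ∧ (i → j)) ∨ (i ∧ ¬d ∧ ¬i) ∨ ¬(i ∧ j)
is always true.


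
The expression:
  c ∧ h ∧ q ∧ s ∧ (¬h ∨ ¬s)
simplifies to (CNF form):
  False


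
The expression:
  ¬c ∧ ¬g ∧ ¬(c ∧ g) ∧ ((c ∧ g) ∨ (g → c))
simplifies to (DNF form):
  ¬c ∧ ¬g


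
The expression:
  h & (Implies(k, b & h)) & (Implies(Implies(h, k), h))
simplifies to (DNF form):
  (b & h) | (h & ~k)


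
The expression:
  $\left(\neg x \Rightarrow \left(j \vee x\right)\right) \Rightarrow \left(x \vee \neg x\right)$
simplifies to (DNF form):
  $\text{True}$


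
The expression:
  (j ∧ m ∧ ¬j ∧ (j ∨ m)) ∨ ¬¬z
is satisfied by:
  {z: True}


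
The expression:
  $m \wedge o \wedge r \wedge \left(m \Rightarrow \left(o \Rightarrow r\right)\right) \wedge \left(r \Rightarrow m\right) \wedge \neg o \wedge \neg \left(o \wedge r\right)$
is never true.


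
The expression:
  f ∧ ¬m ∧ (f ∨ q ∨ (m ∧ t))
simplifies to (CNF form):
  f ∧ ¬m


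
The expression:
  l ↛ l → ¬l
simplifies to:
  True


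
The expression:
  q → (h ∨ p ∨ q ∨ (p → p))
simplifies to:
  True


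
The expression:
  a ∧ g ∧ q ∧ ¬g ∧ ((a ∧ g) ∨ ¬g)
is never true.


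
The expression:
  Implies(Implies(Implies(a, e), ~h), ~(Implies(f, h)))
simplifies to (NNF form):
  (e & h) | (f & ~h) | (h & ~a)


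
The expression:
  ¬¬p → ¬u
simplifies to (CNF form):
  ¬p ∨ ¬u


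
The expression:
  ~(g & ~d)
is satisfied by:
  {d: True, g: False}
  {g: False, d: False}
  {g: True, d: True}


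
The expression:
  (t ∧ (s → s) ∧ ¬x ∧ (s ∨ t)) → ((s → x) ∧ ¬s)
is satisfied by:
  {x: True, s: False, t: False}
  {s: False, t: False, x: False}
  {x: True, t: True, s: False}
  {t: True, s: False, x: False}
  {x: True, s: True, t: False}
  {s: True, x: False, t: False}
  {x: True, t: True, s: True}


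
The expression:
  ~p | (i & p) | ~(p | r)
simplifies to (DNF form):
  i | ~p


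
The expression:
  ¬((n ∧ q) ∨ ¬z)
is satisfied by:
  {z: True, q: False, n: False}
  {z: True, n: True, q: False}
  {z: True, q: True, n: False}


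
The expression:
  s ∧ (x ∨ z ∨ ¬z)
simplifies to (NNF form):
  s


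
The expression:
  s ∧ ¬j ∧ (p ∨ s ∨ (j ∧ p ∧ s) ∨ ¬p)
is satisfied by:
  {s: True, j: False}


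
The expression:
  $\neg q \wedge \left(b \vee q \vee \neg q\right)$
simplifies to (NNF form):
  $\neg q$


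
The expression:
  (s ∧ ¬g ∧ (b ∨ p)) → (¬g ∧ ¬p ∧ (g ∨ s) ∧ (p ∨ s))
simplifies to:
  g ∨ ¬p ∨ ¬s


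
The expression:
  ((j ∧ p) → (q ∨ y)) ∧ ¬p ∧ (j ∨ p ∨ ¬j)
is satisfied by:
  {p: False}


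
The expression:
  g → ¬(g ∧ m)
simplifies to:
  ¬g ∨ ¬m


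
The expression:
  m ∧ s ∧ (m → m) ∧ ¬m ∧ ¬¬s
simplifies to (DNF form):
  False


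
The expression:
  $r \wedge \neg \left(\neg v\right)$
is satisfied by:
  {r: True, v: True}


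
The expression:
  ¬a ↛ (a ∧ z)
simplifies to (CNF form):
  ¬a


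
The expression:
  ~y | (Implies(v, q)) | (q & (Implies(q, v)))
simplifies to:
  q | ~v | ~y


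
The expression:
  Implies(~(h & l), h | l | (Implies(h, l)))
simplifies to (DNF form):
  True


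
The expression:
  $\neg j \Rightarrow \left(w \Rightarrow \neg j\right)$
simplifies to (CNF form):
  $\text{True}$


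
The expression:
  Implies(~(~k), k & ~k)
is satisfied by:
  {k: False}


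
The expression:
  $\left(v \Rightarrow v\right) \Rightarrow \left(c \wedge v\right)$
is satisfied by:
  {c: True, v: True}


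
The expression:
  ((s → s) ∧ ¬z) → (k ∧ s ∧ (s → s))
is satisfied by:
  {z: True, s: True, k: True}
  {z: True, s: True, k: False}
  {z: True, k: True, s: False}
  {z: True, k: False, s: False}
  {s: True, k: True, z: False}


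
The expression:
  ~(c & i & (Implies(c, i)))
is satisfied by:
  {c: False, i: False}
  {i: True, c: False}
  {c: True, i: False}


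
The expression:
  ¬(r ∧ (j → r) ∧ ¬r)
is always true.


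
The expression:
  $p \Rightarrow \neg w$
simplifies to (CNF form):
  $\neg p \vee \neg w$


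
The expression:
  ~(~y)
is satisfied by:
  {y: True}


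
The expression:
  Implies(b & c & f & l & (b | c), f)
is always true.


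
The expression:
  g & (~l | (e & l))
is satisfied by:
  {e: True, g: True, l: False}
  {g: True, l: False, e: False}
  {e: True, l: True, g: True}


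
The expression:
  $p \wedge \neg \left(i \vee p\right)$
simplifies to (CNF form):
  $\text{False}$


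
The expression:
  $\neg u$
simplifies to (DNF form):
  $\neg u$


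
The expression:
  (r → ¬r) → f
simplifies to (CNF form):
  f ∨ r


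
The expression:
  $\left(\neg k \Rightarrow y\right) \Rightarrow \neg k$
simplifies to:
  $\neg k$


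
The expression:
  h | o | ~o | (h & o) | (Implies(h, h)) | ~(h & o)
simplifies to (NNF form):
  True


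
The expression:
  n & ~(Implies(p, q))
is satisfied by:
  {p: True, n: True, q: False}


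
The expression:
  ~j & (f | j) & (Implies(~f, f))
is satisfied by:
  {f: True, j: False}


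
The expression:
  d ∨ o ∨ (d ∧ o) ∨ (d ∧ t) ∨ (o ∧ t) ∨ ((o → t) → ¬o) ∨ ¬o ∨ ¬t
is always true.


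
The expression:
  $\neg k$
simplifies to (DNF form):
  $\neg k$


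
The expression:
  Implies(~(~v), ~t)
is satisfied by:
  {v: False, t: False}
  {t: True, v: False}
  {v: True, t: False}


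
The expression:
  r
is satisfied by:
  {r: True}


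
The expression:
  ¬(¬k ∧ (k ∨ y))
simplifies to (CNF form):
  k ∨ ¬y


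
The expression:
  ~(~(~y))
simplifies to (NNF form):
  ~y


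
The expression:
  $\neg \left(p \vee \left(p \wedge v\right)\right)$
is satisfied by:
  {p: False}


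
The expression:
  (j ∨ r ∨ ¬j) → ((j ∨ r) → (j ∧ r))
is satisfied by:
  {j: False, r: False}
  {r: True, j: True}


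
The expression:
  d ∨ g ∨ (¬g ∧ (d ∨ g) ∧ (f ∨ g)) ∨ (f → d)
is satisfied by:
  {d: True, g: True, f: False}
  {d: True, g: False, f: False}
  {g: True, d: False, f: False}
  {d: False, g: False, f: False}
  {f: True, d: True, g: True}
  {f: True, d: True, g: False}
  {f: True, g: True, d: False}


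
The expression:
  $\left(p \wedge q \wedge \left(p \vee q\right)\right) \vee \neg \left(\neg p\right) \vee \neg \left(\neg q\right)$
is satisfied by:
  {q: True, p: True}
  {q: True, p: False}
  {p: True, q: False}


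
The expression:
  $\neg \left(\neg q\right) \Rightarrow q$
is always true.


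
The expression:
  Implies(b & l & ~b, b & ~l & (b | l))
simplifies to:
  True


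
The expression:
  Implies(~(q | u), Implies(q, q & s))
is always true.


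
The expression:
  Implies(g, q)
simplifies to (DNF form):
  q | ~g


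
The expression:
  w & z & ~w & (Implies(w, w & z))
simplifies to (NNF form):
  False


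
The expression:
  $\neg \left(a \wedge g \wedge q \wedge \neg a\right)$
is always true.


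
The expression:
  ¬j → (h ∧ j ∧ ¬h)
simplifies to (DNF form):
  j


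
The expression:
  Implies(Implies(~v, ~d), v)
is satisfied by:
  {d: True, v: True}
  {d: True, v: False}
  {v: True, d: False}


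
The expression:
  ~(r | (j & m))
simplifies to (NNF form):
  ~r & (~j | ~m)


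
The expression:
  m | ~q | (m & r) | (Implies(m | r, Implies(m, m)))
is always true.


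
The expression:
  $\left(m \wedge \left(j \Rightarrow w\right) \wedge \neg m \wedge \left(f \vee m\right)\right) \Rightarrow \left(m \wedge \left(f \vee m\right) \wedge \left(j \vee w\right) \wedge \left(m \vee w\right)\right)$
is always true.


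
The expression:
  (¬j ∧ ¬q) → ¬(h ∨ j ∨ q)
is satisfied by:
  {q: True, j: True, h: False}
  {q: True, j: False, h: False}
  {j: True, q: False, h: False}
  {q: False, j: False, h: False}
  {h: True, q: True, j: True}
  {h: True, q: True, j: False}
  {h: True, j: True, q: False}


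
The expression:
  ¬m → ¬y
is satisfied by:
  {m: True, y: False}
  {y: False, m: False}
  {y: True, m: True}


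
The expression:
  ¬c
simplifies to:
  ¬c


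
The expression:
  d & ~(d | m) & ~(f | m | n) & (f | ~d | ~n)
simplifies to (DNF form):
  False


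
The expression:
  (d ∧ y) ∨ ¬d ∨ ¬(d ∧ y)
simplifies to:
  True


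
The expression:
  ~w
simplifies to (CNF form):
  ~w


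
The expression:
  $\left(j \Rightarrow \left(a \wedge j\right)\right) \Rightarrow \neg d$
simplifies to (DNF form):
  $\left(j \wedge \neg a\right) \vee \neg d$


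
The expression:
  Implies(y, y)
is always true.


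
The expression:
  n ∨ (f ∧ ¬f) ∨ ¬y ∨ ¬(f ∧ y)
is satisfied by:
  {n: True, y: False, f: False}
  {y: False, f: False, n: False}
  {f: True, n: True, y: False}
  {f: True, y: False, n: False}
  {n: True, y: True, f: False}
  {y: True, n: False, f: False}
  {f: True, y: True, n: True}


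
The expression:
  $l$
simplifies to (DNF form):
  $l$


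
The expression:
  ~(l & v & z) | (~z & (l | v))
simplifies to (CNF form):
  ~l | ~v | ~z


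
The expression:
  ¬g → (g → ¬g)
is always true.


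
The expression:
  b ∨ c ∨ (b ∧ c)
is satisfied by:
  {b: True, c: True}
  {b: True, c: False}
  {c: True, b: False}


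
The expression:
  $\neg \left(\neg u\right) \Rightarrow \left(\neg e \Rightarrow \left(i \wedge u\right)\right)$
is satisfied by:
  {i: True, e: True, u: False}
  {i: True, u: False, e: False}
  {e: True, u: False, i: False}
  {e: False, u: False, i: False}
  {i: True, e: True, u: True}
  {i: True, u: True, e: False}
  {e: True, u: True, i: False}


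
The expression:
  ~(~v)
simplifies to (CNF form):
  v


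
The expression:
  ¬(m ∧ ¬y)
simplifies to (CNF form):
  y ∨ ¬m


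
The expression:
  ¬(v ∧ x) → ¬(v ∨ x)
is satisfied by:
  {x: False, v: False}
  {v: True, x: True}


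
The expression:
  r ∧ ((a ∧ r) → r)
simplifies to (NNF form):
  r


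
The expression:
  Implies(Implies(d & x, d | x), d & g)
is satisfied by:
  {d: True, g: True}


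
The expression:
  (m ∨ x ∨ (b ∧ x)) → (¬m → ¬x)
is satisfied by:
  {m: True, x: False}
  {x: False, m: False}
  {x: True, m: True}


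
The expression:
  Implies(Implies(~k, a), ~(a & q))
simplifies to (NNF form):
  ~a | ~q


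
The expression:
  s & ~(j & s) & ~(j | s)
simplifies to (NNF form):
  False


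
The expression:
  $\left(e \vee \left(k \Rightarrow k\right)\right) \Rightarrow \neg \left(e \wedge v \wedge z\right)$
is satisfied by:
  {v: False, z: False, e: False}
  {e: True, v: False, z: False}
  {z: True, v: False, e: False}
  {e: True, z: True, v: False}
  {v: True, e: False, z: False}
  {e: True, v: True, z: False}
  {z: True, v: True, e: False}


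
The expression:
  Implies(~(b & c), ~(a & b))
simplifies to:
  c | ~a | ~b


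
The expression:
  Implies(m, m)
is always true.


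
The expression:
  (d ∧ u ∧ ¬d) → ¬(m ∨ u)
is always true.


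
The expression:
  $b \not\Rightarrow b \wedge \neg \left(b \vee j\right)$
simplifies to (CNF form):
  $\text{False}$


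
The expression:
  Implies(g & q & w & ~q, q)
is always true.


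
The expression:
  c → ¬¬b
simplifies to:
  b ∨ ¬c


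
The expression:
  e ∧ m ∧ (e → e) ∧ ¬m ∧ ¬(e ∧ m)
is never true.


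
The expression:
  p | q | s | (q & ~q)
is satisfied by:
  {p: True, q: True, s: True}
  {p: True, q: True, s: False}
  {p: True, s: True, q: False}
  {p: True, s: False, q: False}
  {q: True, s: True, p: False}
  {q: True, s: False, p: False}
  {s: True, q: False, p: False}


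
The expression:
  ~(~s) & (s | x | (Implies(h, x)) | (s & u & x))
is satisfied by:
  {s: True}


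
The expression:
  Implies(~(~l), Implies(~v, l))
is always true.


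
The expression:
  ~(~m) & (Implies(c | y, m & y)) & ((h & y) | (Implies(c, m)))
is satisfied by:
  {m: True, y: True, c: False}
  {m: True, c: False, y: False}
  {m: True, y: True, c: True}


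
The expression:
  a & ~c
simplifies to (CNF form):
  a & ~c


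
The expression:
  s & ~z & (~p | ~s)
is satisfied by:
  {s: True, p: False, z: False}


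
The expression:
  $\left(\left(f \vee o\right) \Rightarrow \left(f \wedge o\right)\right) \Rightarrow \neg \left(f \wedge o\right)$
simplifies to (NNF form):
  $\neg f \vee \neg o$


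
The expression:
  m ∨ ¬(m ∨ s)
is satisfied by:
  {m: True, s: False}
  {s: False, m: False}
  {s: True, m: True}


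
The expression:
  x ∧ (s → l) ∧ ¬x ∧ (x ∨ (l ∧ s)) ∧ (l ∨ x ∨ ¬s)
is never true.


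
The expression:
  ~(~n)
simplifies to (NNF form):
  n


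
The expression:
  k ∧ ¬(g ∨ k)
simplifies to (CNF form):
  False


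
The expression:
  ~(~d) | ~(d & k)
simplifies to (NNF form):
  True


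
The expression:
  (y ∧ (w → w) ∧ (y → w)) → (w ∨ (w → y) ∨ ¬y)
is always true.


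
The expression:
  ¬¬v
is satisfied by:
  {v: True}


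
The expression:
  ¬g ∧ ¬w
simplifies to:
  ¬g ∧ ¬w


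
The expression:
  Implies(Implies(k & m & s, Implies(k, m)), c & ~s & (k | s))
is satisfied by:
  {c: True, k: True, s: False}


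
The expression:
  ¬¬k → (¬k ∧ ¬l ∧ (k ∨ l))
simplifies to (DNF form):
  ¬k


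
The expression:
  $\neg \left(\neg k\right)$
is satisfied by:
  {k: True}


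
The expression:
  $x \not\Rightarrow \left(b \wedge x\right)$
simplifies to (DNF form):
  $x \wedge \neg b$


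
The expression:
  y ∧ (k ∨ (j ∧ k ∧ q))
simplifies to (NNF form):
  k ∧ y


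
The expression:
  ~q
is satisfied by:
  {q: False}


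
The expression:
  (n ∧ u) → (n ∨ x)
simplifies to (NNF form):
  True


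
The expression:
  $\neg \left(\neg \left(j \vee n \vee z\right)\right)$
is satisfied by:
  {n: True, z: True, j: True}
  {n: True, z: True, j: False}
  {n: True, j: True, z: False}
  {n: True, j: False, z: False}
  {z: True, j: True, n: False}
  {z: True, j: False, n: False}
  {j: True, z: False, n: False}


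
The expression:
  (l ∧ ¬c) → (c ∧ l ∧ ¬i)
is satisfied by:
  {c: True, l: False}
  {l: False, c: False}
  {l: True, c: True}


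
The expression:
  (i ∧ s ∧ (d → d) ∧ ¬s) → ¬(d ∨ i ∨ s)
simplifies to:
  True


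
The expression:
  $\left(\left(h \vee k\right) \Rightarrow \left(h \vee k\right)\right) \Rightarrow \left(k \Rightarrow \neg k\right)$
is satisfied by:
  {k: False}


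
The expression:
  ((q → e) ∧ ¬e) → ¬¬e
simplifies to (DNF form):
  e ∨ q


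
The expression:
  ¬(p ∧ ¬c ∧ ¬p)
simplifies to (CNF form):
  True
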